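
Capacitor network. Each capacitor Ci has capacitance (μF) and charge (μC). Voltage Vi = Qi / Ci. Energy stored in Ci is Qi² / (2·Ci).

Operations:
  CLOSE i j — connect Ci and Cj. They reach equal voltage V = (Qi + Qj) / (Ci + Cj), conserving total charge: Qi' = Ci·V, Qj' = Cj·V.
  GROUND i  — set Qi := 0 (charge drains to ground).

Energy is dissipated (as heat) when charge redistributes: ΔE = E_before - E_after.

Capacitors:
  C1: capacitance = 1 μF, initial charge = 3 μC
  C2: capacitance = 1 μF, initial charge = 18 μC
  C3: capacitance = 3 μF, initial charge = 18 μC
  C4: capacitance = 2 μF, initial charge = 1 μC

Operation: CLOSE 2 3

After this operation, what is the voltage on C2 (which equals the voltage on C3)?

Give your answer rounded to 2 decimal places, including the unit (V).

Initial: C1(1μF, Q=3μC, V=3.00V), C2(1μF, Q=18μC, V=18.00V), C3(3μF, Q=18μC, V=6.00V), C4(2μF, Q=1μC, V=0.50V)
Op 1: CLOSE 2-3: Q_total=36.00, C_total=4.00, V=9.00; Q2=9.00, Q3=27.00; dissipated=54.000

Answer: 9.00 V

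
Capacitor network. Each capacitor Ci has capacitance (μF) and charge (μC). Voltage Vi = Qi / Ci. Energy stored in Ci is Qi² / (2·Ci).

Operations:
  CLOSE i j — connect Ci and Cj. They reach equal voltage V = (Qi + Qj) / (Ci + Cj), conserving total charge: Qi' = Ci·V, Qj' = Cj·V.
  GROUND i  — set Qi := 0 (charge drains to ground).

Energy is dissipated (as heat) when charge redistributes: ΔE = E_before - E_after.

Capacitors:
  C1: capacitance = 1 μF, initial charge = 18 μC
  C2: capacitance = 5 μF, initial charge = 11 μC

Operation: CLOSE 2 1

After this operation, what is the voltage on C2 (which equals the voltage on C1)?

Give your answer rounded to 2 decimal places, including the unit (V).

Answer: 4.83 V

Derivation:
Initial: C1(1μF, Q=18μC, V=18.00V), C2(5μF, Q=11μC, V=2.20V)
Op 1: CLOSE 2-1: Q_total=29.00, C_total=6.00, V=4.83; Q2=24.17, Q1=4.83; dissipated=104.017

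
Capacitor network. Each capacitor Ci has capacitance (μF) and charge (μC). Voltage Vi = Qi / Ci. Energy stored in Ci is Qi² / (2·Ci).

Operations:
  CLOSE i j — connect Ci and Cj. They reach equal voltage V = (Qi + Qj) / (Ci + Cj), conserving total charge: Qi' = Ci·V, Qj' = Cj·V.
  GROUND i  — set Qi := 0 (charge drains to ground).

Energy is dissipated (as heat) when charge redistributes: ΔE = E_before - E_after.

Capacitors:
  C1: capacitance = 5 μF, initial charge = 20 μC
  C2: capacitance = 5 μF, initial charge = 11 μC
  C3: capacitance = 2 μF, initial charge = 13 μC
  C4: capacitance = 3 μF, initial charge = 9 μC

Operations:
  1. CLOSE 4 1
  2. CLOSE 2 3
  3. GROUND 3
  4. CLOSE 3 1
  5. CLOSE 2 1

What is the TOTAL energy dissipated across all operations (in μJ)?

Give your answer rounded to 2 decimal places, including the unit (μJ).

Answer: 36.17 μJ

Derivation:
Initial: C1(5μF, Q=20μC, V=4.00V), C2(5μF, Q=11μC, V=2.20V), C3(2μF, Q=13μC, V=6.50V), C4(3μF, Q=9μC, V=3.00V)
Op 1: CLOSE 4-1: Q_total=29.00, C_total=8.00, V=3.62; Q4=10.88, Q1=18.12; dissipated=0.938
Op 2: CLOSE 2-3: Q_total=24.00, C_total=7.00, V=3.43; Q2=17.14, Q3=6.86; dissipated=13.207
Op 3: GROUND 3: Q3=0; energy lost=11.755
Op 4: CLOSE 3-1: Q_total=18.12, C_total=7.00, V=2.59; Q3=5.18, Q1=12.95; dissipated=9.386
Op 5: CLOSE 2-1: Q_total=30.09, C_total=10.00, V=3.01; Q2=15.04, Q1=15.04; dissipated=0.881
Total dissipated: 36.166 μJ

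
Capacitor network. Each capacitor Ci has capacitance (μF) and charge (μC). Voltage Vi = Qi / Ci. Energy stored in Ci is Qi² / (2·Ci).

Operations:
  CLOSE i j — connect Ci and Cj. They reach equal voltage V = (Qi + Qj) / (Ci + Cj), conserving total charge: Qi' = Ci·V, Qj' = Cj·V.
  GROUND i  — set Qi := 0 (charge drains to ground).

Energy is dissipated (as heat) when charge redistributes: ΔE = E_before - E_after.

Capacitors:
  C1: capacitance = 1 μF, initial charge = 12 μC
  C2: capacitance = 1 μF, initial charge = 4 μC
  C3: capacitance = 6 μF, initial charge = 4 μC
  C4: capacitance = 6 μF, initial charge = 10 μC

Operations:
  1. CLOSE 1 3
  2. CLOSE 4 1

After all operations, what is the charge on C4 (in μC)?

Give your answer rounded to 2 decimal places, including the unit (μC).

Answer: 10.53 μC

Derivation:
Initial: C1(1μF, Q=12μC, V=12.00V), C2(1μF, Q=4μC, V=4.00V), C3(6μF, Q=4μC, V=0.67V), C4(6μF, Q=10μC, V=1.67V)
Op 1: CLOSE 1-3: Q_total=16.00, C_total=7.00, V=2.29; Q1=2.29, Q3=13.71; dissipated=55.048
Op 2: CLOSE 4-1: Q_total=12.29, C_total=7.00, V=1.76; Q4=10.53, Q1=1.76; dissipated=0.164
Final charges: Q1=1.76, Q2=4.00, Q3=13.71, Q4=10.53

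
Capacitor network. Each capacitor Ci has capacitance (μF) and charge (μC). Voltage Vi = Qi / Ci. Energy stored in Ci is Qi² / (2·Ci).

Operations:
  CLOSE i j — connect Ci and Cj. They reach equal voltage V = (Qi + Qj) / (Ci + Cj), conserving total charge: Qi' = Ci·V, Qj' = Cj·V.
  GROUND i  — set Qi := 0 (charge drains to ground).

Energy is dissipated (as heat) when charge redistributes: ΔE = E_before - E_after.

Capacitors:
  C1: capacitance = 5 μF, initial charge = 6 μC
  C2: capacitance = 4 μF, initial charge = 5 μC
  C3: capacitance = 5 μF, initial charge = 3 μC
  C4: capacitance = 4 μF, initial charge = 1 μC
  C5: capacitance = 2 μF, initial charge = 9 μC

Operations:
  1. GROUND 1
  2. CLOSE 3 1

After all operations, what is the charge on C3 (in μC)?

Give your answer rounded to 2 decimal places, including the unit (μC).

Answer: 1.50 μC

Derivation:
Initial: C1(5μF, Q=6μC, V=1.20V), C2(4μF, Q=5μC, V=1.25V), C3(5μF, Q=3μC, V=0.60V), C4(4μF, Q=1μC, V=0.25V), C5(2μF, Q=9μC, V=4.50V)
Op 1: GROUND 1: Q1=0; energy lost=3.600
Op 2: CLOSE 3-1: Q_total=3.00, C_total=10.00, V=0.30; Q3=1.50, Q1=1.50; dissipated=0.450
Final charges: Q1=1.50, Q2=5.00, Q3=1.50, Q4=1.00, Q5=9.00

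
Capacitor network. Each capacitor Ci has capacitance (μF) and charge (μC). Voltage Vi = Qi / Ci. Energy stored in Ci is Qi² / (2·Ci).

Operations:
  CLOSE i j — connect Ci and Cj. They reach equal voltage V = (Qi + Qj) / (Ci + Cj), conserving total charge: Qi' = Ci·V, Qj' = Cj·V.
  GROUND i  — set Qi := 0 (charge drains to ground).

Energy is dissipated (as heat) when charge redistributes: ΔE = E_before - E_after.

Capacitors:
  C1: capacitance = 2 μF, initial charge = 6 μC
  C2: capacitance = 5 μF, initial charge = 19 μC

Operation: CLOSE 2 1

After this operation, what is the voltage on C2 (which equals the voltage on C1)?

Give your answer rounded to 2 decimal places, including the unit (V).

Initial: C1(2μF, Q=6μC, V=3.00V), C2(5μF, Q=19μC, V=3.80V)
Op 1: CLOSE 2-1: Q_total=25.00, C_total=7.00, V=3.57; Q2=17.86, Q1=7.14; dissipated=0.457

Answer: 3.57 V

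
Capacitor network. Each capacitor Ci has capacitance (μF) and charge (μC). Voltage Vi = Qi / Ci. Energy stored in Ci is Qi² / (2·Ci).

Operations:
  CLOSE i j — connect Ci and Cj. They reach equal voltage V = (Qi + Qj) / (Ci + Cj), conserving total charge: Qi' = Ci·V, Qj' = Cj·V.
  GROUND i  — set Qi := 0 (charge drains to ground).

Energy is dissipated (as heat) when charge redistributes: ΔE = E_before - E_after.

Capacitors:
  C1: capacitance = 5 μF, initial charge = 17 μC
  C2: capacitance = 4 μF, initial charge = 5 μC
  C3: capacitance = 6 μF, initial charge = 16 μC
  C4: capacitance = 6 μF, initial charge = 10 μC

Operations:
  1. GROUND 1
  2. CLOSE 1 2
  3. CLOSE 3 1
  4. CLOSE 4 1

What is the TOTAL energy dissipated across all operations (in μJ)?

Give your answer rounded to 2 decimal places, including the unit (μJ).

Initial: C1(5μF, Q=17μC, V=3.40V), C2(4μF, Q=5μC, V=1.25V), C3(6μF, Q=16μC, V=2.67V), C4(6μF, Q=10μC, V=1.67V)
Op 1: GROUND 1: Q1=0; energy lost=28.900
Op 2: CLOSE 1-2: Q_total=5.00, C_total=9.00, V=0.56; Q1=2.78, Q2=2.22; dissipated=1.736
Op 3: CLOSE 3-1: Q_total=18.78, C_total=11.00, V=1.71; Q3=10.24, Q1=8.54; dissipated=6.077
Op 4: CLOSE 4-1: Q_total=18.54, C_total=11.00, V=1.69; Q4=10.11, Q1=8.43; dissipated=0.002
Total dissipated: 36.716 μJ

Answer: 36.72 μJ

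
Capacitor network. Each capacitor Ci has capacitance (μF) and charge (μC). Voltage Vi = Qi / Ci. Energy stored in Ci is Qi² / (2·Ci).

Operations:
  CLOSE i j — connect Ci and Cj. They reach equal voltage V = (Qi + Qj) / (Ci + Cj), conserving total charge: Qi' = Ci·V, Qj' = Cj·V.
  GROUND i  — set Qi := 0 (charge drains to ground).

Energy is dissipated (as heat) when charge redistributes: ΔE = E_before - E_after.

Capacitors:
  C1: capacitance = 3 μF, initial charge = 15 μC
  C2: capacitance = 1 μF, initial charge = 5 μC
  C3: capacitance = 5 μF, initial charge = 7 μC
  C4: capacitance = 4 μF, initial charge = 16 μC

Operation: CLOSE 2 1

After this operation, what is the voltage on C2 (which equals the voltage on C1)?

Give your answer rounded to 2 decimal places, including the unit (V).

Initial: C1(3μF, Q=15μC, V=5.00V), C2(1μF, Q=5μC, V=5.00V), C3(5μF, Q=7μC, V=1.40V), C4(4μF, Q=16μC, V=4.00V)
Op 1: CLOSE 2-1: Q_total=20.00, C_total=4.00, V=5.00; Q2=5.00, Q1=15.00; dissipated=0.000

Answer: 5.00 V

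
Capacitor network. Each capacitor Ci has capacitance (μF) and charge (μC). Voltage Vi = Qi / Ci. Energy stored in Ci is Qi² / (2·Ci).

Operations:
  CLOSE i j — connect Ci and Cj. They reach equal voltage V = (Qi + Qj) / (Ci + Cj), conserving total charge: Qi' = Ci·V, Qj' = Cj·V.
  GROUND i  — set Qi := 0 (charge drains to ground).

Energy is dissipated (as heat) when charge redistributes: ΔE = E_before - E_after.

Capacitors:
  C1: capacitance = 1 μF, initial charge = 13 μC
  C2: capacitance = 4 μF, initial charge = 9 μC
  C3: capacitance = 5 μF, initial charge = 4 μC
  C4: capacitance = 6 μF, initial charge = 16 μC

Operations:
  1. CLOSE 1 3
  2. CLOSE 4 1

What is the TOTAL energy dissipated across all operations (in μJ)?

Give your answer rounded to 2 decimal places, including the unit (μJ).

Answer: 62.03 μJ

Derivation:
Initial: C1(1μF, Q=13μC, V=13.00V), C2(4μF, Q=9μC, V=2.25V), C3(5μF, Q=4μC, V=0.80V), C4(6μF, Q=16μC, V=2.67V)
Op 1: CLOSE 1-3: Q_total=17.00, C_total=6.00, V=2.83; Q1=2.83, Q3=14.17; dissipated=62.017
Op 2: CLOSE 4-1: Q_total=18.83, C_total=7.00, V=2.69; Q4=16.14, Q1=2.69; dissipated=0.012
Total dissipated: 62.029 μJ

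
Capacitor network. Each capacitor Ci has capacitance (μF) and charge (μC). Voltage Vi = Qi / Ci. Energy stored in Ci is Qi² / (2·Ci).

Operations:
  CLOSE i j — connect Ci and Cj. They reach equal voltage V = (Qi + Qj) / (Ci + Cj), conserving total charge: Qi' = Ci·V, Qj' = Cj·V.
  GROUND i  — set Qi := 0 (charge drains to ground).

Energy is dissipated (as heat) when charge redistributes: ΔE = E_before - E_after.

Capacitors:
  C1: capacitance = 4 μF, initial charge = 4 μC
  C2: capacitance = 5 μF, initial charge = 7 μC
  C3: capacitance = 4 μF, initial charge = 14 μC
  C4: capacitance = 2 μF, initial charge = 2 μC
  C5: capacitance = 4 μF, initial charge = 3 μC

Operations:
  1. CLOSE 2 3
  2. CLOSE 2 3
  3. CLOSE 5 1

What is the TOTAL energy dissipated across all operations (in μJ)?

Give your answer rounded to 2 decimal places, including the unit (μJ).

Answer: 4.96 μJ

Derivation:
Initial: C1(4μF, Q=4μC, V=1.00V), C2(5μF, Q=7μC, V=1.40V), C3(4μF, Q=14μC, V=3.50V), C4(2μF, Q=2μC, V=1.00V), C5(4μF, Q=3μC, V=0.75V)
Op 1: CLOSE 2-3: Q_total=21.00, C_total=9.00, V=2.33; Q2=11.67, Q3=9.33; dissipated=4.900
Op 2: CLOSE 2-3: Q_total=21.00, C_total=9.00, V=2.33; Q2=11.67, Q3=9.33; dissipated=0.000
Op 3: CLOSE 5-1: Q_total=7.00, C_total=8.00, V=0.88; Q5=3.50, Q1=3.50; dissipated=0.062
Total dissipated: 4.963 μJ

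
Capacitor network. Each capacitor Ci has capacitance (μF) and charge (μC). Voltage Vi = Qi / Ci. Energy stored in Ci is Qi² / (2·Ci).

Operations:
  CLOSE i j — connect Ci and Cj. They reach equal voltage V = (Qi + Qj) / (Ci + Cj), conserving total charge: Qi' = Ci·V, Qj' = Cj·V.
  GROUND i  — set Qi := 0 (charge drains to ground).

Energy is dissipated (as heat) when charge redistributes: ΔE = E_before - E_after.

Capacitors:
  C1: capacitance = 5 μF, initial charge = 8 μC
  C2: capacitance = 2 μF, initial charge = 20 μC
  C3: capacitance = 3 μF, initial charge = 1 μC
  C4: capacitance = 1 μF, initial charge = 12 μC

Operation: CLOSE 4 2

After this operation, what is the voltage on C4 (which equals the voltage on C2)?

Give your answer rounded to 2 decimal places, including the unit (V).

Answer: 10.67 V

Derivation:
Initial: C1(5μF, Q=8μC, V=1.60V), C2(2μF, Q=20μC, V=10.00V), C3(3μF, Q=1μC, V=0.33V), C4(1μF, Q=12μC, V=12.00V)
Op 1: CLOSE 4-2: Q_total=32.00, C_total=3.00, V=10.67; Q4=10.67, Q2=21.33; dissipated=1.333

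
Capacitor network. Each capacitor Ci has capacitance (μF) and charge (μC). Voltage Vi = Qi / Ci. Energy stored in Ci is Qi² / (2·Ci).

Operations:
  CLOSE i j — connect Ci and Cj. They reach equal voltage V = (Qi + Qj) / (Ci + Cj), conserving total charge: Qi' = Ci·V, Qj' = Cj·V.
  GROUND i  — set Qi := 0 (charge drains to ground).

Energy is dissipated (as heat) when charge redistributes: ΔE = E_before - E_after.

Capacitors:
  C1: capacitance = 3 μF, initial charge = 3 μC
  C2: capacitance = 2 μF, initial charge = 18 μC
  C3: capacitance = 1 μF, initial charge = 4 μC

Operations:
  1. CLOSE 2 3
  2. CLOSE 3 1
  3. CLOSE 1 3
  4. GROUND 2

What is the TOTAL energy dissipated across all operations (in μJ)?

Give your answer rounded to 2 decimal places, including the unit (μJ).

Initial: C1(3μF, Q=3μC, V=1.00V), C2(2μF, Q=18μC, V=9.00V), C3(1μF, Q=4μC, V=4.00V)
Op 1: CLOSE 2-3: Q_total=22.00, C_total=3.00, V=7.33; Q2=14.67, Q3=7.33; dissipated=8.333
Op 2: CLOSE 3-1: Q_total=10.33, C_total=4.00, V=2.58; Q3=2.58, Q1=7.75; dissipated=15.042
Op 3: CLOSE 1-3: Q_total=10.33, C_total=4.00, V=2.58; Q1=7.75, Q3=2.58; dissipated=0.000
Op 4: GROUND 2: Q2=0; energy lost=53.778
Total dissipated: 77.153 μJ

Answer: 77.15 μJ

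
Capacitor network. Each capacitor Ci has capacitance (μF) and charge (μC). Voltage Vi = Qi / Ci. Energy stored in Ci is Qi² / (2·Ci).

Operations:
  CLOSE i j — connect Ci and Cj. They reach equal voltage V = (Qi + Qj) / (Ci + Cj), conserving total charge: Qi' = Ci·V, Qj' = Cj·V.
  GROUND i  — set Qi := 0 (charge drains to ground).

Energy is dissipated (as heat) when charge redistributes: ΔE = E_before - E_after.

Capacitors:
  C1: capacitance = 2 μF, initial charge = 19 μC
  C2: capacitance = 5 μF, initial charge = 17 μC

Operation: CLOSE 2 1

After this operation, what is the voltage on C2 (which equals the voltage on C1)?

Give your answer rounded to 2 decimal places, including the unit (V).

Initial: C1(2μF, Q=19μC, V=9.50V), C2(5μF, Q=17μC, V=3.40V)
Op 1: CLOSE 2-1: Q_total=36.00, C_total=7.00, V=5.14; Q2=25.71, Q1=10.29; dissipated=26.579

Answer: 5.14 V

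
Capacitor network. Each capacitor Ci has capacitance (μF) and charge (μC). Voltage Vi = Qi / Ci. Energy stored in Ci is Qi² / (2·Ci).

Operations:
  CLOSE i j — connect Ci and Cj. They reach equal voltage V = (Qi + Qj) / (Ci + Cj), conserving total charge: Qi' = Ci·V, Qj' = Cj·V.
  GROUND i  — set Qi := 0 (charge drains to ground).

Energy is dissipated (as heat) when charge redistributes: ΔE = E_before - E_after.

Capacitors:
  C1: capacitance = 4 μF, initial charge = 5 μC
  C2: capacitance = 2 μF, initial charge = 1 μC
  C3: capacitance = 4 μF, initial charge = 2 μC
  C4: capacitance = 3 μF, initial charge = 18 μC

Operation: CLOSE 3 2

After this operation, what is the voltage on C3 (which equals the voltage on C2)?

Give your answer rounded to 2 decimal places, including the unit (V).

Initial: C1(4μF, Q=5μC, V=1.25V), C2(2μF, Q=1μC, V=0.50V), C3(4μF, Q=2μC, V=0.50V), C4(3μF, Q=18μC, V=6.00V)
Op 1: CLOSE 3-2: Q_total=3.00, C_total=6.00, V=0.50; Q3=2.00, Q2=1.00; dissipated=0.000

Answer: 0.50 V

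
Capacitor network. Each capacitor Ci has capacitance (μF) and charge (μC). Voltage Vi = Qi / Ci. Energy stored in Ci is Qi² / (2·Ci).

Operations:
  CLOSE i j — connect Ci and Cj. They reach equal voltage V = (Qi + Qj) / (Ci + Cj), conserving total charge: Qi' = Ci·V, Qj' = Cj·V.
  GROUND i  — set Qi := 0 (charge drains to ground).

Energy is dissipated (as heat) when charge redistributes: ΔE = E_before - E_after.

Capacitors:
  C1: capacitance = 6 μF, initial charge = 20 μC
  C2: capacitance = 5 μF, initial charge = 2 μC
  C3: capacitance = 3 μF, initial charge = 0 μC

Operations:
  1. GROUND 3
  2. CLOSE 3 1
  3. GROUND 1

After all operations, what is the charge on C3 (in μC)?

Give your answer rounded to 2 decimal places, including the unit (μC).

Initial: C1(6μF, Q=20μC, V=3.33V), C2(5μF, Q=2μC, V=0.40V), C3(3μF, Q=0μC, V=0.00V)
Op 1: GROUND 3: Q3=0; energy lost=0.000
Op 2: CLOSE 3-1: Q_total=20.00, C_total=9.00, V=2.22; Q3=6.67, Q1=13.33; dissipated=11.111
Op 3: GROUND 1: Q1=0; energy lost=14.815
Final charges: Q1=0.00, Q2=2.00, Q3=6.67

Answer: 6.67 μC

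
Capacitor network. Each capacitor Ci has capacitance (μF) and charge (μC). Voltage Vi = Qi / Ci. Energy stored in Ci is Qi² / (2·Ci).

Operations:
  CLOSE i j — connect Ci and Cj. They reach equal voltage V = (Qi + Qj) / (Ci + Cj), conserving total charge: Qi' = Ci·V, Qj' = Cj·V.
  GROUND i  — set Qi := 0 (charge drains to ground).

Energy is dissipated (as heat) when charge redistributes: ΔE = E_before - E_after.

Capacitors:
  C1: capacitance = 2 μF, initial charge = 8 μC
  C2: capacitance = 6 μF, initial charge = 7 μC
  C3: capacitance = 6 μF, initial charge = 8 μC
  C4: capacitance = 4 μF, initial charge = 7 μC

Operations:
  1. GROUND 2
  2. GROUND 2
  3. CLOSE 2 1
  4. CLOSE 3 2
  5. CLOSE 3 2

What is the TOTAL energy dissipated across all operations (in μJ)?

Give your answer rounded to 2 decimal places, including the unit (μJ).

Initial: C1(2μF, Q=8μC, V=4.00V), C2(6μF, Q=7μC, V=1.17V), C3(6μF, Q=8μC, V=1.33V), C4(4μF, Q=7μC, V=1.75V)
Op 1: GROUND 2: Q2=0; energy lost=4.083
Op 2: GROUND 2: Q2=0; energy lost=0.000
Op 3: CLOSE 2-1: Q_total=8.00, C_total=8.00, V=1.00; Q2=6.00, Q1=2.00; dissipated=12.000
Op 4: CLOSE 3-2: Q_total=14.00, C_total=12.00, V=1.17; Q3=7.00, Q2=7.00; dissipated=0.167
Op 5: CLOSE 3-2: Q_total=14.00, C_total=12.00, V=1.17; Q3=7.00, Q2=7.00; dissipated=0.000
Total dissipated: 16.250 μJ

Answer: 16.25 μJ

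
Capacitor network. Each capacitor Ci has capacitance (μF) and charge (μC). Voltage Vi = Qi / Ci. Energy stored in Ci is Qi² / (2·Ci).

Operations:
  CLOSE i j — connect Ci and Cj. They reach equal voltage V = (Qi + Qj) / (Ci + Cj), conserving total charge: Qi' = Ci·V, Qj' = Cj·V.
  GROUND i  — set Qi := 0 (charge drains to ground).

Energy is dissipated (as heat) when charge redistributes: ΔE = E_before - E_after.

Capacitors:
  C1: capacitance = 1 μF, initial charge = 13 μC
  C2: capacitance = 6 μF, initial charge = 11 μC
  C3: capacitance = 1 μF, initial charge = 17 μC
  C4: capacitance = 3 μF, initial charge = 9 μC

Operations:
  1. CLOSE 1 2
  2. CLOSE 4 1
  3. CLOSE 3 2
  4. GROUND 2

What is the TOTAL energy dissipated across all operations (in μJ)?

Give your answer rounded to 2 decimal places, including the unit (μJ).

Answer: 218.87 μJ

Derivation:
Initial: C1(1μF, Q=13μC, V=13.00V), C2(6μF, Q=11μC, V=1.83V), C3(1μF, Q=17μC, V=17.00V), C4(3μF, Q=9μC, V=3.00V)
Op 1: CLOSE 1-2: Q_total=24.00, C_total=7.00, V=3.43; Q1=3.43, Q2=20.57; dissipated=53.440
Op 2: CLOSE 4-1: Q_total=12.43, C_total=4.00, V=3.11; Q4=9.32, Q1=3.11; dissipated=0.069
Op 3: CLOSE 3-2: Q_total=37.57, C_total=7.00, V=5.37; Q3=5.37, Q2=32.20; dissipated=78.936
Op 4: GROUND 2: Q2=0; energy lost=86.425
Total dissipated: 218.870 μJ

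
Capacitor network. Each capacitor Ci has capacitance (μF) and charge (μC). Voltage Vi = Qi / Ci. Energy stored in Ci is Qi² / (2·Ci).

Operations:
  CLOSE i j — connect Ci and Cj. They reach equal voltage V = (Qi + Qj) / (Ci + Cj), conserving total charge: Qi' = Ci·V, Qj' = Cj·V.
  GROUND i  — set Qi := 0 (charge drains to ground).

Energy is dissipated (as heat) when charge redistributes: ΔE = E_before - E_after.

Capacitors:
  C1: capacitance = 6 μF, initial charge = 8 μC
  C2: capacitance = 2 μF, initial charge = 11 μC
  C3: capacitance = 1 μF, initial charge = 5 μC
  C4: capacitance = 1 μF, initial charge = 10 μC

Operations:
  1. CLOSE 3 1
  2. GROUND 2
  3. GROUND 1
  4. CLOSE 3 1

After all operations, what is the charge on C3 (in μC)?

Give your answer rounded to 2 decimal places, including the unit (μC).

Answer: 0.27 μC

Derivation:
Initial: C1(6μF, Q=8μC, V=1.33V), C2(2μF, Q=11μC, V=5.50V), C3(1μF, Q=5μC, V=5.00V), C4(1μF, Q=10μC, V=10.00V)
Op 1: CLOSE 3-1: Q_total=13.00, C_total=7.00, V=1.86; Q3=1.86, Q1=11.14; dissipated=5.762
Op 2: GROUND 2: Q2=0; energy lost=30.250
Op 3: GROUND 1: Q1=0; energy lost=10.347
Op 4: CLOSE 3-1: Q_total=1.86, C_total=7.00, V=0.27; Q3=0.27, Q1=1.59; dissipated=1.478
Final charges: Q1=1.59, Q2=0.00, Q3=0.27, Q4=10.00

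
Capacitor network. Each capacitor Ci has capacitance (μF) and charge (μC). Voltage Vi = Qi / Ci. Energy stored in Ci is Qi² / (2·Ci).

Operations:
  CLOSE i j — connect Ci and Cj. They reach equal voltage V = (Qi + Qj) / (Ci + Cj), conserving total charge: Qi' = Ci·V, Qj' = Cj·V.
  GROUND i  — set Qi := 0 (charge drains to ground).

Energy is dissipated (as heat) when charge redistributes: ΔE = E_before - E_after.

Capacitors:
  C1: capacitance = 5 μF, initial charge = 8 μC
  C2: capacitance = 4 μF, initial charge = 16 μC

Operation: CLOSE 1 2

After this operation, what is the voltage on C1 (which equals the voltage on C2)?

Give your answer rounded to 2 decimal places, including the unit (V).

Initial: C1(5μF, Q=8μC, V=1.60V), C2(4μF, Q=16μC, V=4.00V)
Op 1: CLOSE 1-2: Q_total=24.00, C_total=9.00, V=2.67; Q1=13.33, Q2=10.67; dissipated=6.400

Answer: 2.67 V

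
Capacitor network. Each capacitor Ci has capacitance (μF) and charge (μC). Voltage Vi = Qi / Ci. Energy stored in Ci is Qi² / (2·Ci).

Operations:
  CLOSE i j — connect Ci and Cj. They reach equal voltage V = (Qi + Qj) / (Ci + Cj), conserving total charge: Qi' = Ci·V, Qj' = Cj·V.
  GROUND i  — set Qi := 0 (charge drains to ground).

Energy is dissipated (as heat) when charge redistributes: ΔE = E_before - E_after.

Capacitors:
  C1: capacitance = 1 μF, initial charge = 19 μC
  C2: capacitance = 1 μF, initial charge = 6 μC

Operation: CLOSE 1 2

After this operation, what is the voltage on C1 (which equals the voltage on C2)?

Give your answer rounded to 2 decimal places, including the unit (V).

Initial: C1(1μF, Q=19μC, V=19.00V), C2(1μF, Q=6μC, V=6.00V)
Op 1: CLOSE 1-2: Q_total=25.00, C_total=2.00, V=12.50; Q1=12.50, Q2=12.50; dissipated=42.250

Answer: 12.50 V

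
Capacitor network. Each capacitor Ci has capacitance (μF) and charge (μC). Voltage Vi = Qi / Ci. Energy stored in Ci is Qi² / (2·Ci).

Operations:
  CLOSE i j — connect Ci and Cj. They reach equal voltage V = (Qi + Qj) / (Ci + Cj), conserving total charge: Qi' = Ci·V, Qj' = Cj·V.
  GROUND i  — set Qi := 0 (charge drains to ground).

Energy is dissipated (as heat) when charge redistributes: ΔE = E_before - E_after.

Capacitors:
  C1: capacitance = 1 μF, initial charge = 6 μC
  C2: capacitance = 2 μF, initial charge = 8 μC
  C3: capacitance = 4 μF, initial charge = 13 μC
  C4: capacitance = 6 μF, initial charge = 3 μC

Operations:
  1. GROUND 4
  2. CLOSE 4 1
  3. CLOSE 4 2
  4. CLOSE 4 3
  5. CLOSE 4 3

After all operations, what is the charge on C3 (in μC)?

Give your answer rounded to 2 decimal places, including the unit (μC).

Initial: C1(1μF, Q=6μC, V=6.00V), C2(2μF, Q=8μC, V=4.00V), C3(4μF, Q=13μC, V=3.25V), C4(6μF, Q=3μC, V=0.50V)
Op 1: GROUND 4: Q4=0; energy lost=0.750
Op 2: CLOSE 4-1: Q_total=6.00, C_total=7.00, V=0.86; Q4=5.14, Q1=0.86; dissipated=15.429
Op 3: CLOSE 4-2: Q_total=13.14, C_total=8.00, V=1.64; Q4=9.86, Q2=3.29; dissipated=7.408
Op 4: CLOSE 4-3: Q_total=22.86, C_total=10.00, V=2.29; Q4=13.71, Q3=9.14; dissipated=3.099
Op 5: CLOSE 4-3: Q_total=22.86, C_total=10.00, V=2.29; Q4=13.71, Q3=9.14; dissipated=0.000
Final charges: Q1=0.86, Q2=3.29, Q3=9.14, Q4=13.71

Answer: 9.14 μC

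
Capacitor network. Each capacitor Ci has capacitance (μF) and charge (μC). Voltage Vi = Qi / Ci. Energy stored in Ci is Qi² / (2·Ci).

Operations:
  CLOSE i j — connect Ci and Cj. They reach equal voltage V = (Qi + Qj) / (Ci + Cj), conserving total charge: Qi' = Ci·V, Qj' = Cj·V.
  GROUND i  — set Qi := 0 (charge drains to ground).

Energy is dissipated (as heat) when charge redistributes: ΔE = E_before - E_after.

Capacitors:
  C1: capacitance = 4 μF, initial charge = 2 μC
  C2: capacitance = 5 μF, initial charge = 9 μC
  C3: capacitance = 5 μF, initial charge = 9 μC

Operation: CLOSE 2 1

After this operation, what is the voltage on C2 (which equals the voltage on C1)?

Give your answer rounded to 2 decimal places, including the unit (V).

Initial: C1(4μF, Q=2μC, V=0.50V), C2(5μF, Q=9μC, V=1.80V), C3(5μF, Q=9μC, V=1.80V)
Op 1: CLOSE 2-1: Q_total=11.00, C_total=9.00, V=1.22; Q2=6.11, Q1=4.89; dissipated=1.878

Answer: 1.22 V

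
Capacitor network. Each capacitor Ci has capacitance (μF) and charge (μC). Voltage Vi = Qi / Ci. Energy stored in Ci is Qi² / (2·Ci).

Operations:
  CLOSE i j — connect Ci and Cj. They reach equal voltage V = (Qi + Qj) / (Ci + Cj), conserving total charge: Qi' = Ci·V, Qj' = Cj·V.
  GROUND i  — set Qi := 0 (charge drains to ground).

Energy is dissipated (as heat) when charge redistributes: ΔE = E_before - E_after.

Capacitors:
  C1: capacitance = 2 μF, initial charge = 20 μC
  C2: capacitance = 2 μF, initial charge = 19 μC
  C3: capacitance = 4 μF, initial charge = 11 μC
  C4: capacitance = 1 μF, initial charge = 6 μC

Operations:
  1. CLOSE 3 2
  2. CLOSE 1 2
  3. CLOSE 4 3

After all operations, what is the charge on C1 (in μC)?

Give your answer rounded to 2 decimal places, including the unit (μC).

Initial: C1(2μF, Q=20μC, V=10.00V), C2(2μF, Q=19μC, V=9.50V), C3(4μF, Q=11μC, V=2.75V), C4(1μF, Q=6μC, V=6.00V)
Op 1: CLOSE 3-2: Q_total=30.00, C_total=6.00, V=5.00; Q3=20.00, Q2=10.00; dissipated=30.375
Op 2: CLOSE 1-2: Q_total=30.00, C_total=4.00, V=7.50; Q1=15.00, Q2=15.00; dissipated=12.500
Op 3: CLOSE 4-3: Q_total=26.00, C_total=5.00, V=5.20; Q4=5.20, Q3=20.80; dissipated=0.400
Final charges: Q1=15.00, Q2=15.00, Q3=20.80, Q4=5.20

Answer: 15.00 μC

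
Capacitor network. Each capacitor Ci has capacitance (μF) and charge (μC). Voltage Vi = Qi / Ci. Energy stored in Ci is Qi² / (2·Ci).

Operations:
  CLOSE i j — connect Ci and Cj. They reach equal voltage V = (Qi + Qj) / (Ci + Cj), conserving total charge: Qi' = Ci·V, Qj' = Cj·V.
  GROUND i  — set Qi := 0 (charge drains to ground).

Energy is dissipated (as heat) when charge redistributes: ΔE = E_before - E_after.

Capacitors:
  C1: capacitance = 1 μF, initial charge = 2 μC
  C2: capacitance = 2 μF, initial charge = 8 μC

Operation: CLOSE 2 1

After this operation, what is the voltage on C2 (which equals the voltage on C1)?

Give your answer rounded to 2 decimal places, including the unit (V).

Answer: 3.33 V

Derivation:
Initial: C1(1μF, Q=2μC, V=2.00V), C2(2μF, Q=8μC, V=4.00V)
Op 1: CLOSE 2-1: Q_total=10.00, C_total=3.00, V=3.33; Q2=6.67, Q1=3.33; dissipated=1.333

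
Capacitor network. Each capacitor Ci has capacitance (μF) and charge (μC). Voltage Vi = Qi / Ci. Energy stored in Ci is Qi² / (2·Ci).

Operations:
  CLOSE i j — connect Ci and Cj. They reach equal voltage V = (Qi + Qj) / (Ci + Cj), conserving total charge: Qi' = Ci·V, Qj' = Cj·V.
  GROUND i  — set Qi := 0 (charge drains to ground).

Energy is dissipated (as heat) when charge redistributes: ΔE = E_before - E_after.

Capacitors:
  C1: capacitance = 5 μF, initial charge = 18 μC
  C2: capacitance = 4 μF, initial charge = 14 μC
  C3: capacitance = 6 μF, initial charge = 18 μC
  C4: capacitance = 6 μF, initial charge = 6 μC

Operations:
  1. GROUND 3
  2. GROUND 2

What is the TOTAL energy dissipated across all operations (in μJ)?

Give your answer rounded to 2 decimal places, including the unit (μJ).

Initial: C1(5μF, Q=18μC, V=3.60V), C2(4μF, Q=14μC, V=3.50V), C3(6μF, Q=18μC, V=3.00V), C4(6μF, Q=6μC, V=1.00V)
Op 1: GROUND 3: Q3=0; energy lost=27.000
Op 2: GROUND 2: Q2=0; energy lost=24.500
Total dissipated: 51.500 μJ

Answer: 51.50 μJ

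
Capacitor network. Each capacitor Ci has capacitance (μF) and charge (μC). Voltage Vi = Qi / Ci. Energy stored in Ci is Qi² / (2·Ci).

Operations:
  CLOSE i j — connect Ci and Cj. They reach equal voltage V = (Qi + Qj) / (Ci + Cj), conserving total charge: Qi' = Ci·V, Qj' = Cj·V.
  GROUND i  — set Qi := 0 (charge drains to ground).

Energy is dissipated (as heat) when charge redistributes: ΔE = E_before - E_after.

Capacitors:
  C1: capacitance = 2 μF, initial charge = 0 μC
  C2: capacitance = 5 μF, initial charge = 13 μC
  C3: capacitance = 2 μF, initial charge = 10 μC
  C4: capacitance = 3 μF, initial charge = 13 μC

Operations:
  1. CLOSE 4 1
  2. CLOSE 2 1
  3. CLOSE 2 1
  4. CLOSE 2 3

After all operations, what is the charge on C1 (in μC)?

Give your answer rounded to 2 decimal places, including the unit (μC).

Answer: 5.20 μC

Derivation:
Initial: C1(2μF, Q=0μC, V=0.00V), C2(5μF, Q=13μC, V=2.60V), C3(2μF, Q=10μC, V=5.00V), C4(3μF, Q=13μC, V=4.33V)
Op 1: CLOSE 4-1: Q_total=13.00, C_total=5.00, V=2.60; Q4=7.80, Q1=5.20; dissipated=11.267
Op 2: CLOSE 2-1: Q_total=18.20, C_total=7.00, V=2.60; Q2=13.00, Q1=5.20; dissipated=0.000
Op 3: CLOSE 2-1: Q_total=18.20, C_total=7.00, V=2.60; Q2=13.00, Q1=5.20; dissipated=0.000
Op 4: CLOSE 2-3: Q_total=23.00, C_total=7.00, V=3.29; Q2=16.43, Q3=6.57; dissipated=4.114
Final charges: Q1=5.20, Q2=16.43, Q3=6.57, Q4=7.80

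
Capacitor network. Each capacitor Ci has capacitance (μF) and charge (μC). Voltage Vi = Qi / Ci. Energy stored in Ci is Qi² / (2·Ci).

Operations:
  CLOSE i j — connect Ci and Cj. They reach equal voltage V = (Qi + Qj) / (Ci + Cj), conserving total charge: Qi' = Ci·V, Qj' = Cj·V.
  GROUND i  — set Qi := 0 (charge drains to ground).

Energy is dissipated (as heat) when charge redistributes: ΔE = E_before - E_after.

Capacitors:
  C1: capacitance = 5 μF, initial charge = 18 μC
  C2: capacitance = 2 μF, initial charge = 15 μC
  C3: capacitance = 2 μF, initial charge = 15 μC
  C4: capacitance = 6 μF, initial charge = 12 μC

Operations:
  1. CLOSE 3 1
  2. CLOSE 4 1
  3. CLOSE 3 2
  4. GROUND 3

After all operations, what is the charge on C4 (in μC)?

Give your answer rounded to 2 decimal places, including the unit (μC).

Answer: 19.40 μC

Derivation:
Initial: C1(5μF, Q=18μC, V=3.60V), C2(2μF, Q=15μC, V=7.50V), C3(2μF, Q=15μC, V=7.50V), C4(6μF, Q=12μC, V=2.00V)
Op 1: CLOSE 3-1: Q_total=33.00, C_total=7.00, V=4.71; Q3=9.43, Q1=23.57; dissipated=10.864
Op 2: CLOSE 4-1: Q_total=35.57, C_total=11.00, V=3.23; Q4=19.40, Q1=16.17; dissipated=10.046
Op 3: CLOSE 3-2: Q_total=24.43, C_total=4.00, V=6.11; Q3=12.21, Q2=12.21; dissipated=3.880
Op 4: GROUND 3: Q3=0; energy lost=37.297
Final charges: Q1=16.17, Q2=12.21, Q3=0.00, Q4=19.40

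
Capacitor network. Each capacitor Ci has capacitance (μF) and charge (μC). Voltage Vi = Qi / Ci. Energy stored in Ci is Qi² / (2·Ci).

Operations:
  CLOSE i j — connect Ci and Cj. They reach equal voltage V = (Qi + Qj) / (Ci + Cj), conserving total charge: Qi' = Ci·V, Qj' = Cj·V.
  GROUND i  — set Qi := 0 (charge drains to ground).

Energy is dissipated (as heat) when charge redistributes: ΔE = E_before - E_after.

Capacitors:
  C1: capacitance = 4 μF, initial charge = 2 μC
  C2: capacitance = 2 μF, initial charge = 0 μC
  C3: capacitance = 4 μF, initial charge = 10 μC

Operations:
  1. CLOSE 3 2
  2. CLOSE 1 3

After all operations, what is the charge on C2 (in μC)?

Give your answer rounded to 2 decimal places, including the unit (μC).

Initial: C1(4μF, Q=2μC, V=0.50V), C2(2μF, Q=0μC, V=0.00V), C3(4μF, Q=10μC, V=2.50V)
Op 1: CLOSE 3-2: Q_total=10.00, C_total=6.00, V=1.67; Q3=6.67, Q2=3.33; dissipated=4.167
Op 2: CLOSE 1-3: Q_total=8.67, C_total=8.00, V=1.08; Q1=4.33, Q3=4.33; dissipated=1.361
Final charges: Q1=4.33, Q2=3.33, Q3=4.33

Answer: 3.33 μC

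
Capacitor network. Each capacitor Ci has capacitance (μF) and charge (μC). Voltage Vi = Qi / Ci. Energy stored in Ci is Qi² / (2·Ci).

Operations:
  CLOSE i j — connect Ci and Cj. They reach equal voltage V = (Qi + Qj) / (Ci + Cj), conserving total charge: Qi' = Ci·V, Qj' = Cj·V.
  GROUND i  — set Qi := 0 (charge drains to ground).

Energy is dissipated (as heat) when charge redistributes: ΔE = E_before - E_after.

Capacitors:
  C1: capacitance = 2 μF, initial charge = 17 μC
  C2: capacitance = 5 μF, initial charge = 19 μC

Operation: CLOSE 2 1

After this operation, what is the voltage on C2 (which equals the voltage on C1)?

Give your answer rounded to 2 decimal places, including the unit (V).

Initial: C1(2μF, Q=17μC, V=8.50V), C2(5μF, Q=19μC, V=3.80V)
Op 1: CLOSE 2-1: Q_total=36.00, C_total=7.00, V=5.14; Q2=25.71, Q1=10.29; dissipated=15.779

Answer: 5.14 V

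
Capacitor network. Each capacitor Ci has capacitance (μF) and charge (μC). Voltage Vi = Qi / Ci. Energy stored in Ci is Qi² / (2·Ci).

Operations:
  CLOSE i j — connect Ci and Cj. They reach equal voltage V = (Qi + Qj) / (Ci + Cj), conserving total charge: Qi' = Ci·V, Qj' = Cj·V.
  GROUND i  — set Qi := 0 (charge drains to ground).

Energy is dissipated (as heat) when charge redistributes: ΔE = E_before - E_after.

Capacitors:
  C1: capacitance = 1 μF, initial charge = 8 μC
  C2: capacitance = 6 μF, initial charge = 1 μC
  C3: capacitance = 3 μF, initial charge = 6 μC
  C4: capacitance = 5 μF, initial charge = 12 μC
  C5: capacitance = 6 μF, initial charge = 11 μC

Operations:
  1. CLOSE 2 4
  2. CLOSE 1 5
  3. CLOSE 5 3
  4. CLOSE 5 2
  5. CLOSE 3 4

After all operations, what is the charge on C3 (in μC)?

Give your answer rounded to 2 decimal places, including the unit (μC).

Answer: 5.00 μC

Derivation:
Initial: C1(1μF, Q=8μC, V=8.00V), C2(6μF, Q=1μC, V=0.17V), C3(3μF, Q=6μC, V=2.00V), C4(5μF, Q=12μC, V=2.40V), C5(6μF, Q=11μC, V=1.83V)
Op 1: CLOSE 2-4: Q_total=13.00, C_total=11.00, V=1.18; Q2=7.09, Q4=5.91; dissipated=6.802
Op 2: CLOSE 1-5: Q_total=19.00, C_total=7.00, V=2.71; Q1=2.71, Q5=16.29; dissipated=16.298
Op 3: CLOSE 5-3: Q_total=22.29, C_total=9.00, V=2.48; Q5=14.86, Q3=7.43; dissipated=0.510
Op 4: CLOSE 5-2: Q_total=21.95, C_total=12.00, V=1.83; Q5=10.97, Q2=10.97; dissipated=2.513
Op 5: CLOSE 3-4: Q_total=13.34, C_total=8.00, V=1.67; Q3=5.00, Q4=8.34; dissipated=1.571
Final charges: Q1=2.71, Q2=10.97, Q3=5.00, Q4=8.34, Q5=10.97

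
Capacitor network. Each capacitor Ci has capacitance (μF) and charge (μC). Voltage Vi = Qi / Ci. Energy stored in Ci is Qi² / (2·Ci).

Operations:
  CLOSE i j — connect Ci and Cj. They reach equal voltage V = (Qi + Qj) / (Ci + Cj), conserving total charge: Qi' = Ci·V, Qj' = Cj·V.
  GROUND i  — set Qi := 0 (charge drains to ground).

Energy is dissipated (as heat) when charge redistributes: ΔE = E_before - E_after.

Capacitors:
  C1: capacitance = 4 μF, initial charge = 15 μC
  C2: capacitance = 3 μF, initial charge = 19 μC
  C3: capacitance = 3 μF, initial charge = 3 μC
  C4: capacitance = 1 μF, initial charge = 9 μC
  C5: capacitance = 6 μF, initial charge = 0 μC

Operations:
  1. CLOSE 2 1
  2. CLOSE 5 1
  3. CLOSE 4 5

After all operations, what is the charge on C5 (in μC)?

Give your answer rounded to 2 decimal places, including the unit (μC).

Answer: 17.71 μC

Derivation:
Initial: C1(4μF, Q=15μC, V=3.75V), C2(3μF, Q=19μC, V=6.33V), C3(3μF, Q=3μC, V=1.00V), C4(1μF, Q=9μC, V=9.00V), C5(6μF, Q=0μC, V=0.00V)
Op 1: CLOSE 2-1: Q_total=34.00, C_total=7.00, V=4.86; Q2=14.57, Q1=19.43; dissipated=5.720
Op 2: CLOSE 5-1: Q_total=19.43, C_total=10.00, V=1.94; Q5=11.66, Q1=7.77; dissipated=28.310
Op 3: CLOSE 4-5: Q_total=20.66, C_total=7.00, V=2.95; Q4=2.95, Q5=17.71; dissipated=21.344
Final charges: Q1=7.77, Q2=14.57, Q3=3.00, Q4=2.95, Q5=17.71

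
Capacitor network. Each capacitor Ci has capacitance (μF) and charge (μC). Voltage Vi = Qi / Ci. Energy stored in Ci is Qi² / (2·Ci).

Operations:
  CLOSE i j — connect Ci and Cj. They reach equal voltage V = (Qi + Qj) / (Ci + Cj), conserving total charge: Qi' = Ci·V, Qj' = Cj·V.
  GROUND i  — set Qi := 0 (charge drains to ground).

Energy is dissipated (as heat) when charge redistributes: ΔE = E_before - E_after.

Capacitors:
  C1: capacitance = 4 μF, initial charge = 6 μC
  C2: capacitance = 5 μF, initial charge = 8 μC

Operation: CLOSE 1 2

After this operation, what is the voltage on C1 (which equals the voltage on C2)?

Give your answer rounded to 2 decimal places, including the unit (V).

Initial: C1(4μF, Q=6μC, V=1.50V), C2(5μF, Q=8μC, V=1.60V)
Op 1: CLOSE 1-2: Q_total=14.00, C_total=9.00, V=1.56; Q1=6.22, Q2=7.78; dissipated=0.011

Answer: 1.56 V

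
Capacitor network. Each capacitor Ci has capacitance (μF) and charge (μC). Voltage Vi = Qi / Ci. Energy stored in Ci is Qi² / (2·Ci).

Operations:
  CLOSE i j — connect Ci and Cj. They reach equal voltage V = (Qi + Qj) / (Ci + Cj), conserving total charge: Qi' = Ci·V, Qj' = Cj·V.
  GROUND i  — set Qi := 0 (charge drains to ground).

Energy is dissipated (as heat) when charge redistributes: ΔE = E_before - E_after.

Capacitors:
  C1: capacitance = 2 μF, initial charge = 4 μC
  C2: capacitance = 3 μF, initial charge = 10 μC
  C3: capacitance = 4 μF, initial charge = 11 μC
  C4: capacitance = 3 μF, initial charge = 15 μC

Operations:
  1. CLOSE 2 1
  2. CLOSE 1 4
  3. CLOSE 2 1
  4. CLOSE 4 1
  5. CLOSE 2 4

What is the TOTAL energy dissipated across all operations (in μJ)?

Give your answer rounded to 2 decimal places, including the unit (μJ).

Answer: 5.56 μJ

Derivation:
Initial: C1(2μF, Q=4μC, V=2.00V), C2(3μF, Q=10μC, V=3.33V), C3(4μF, Q=11μC, V=2.75V), C4(3μF, Q=15μC, V=5.00V)
Op 1: CLOSE 2-1: Q_total=14.00, C_total=5.00, V=2.80; Q2=8.40, Q1=5.60; dissipated=1.067
Op 2: CLOSE 1-4: Q_total=20.60, C_total=5.00, V=4.12; Q1=8.24, Q4=12.36; dissipated=2.904
Op 3: CLOSE 2-1: Q_total=16.64, C_total=5.00, V=3.33; Q2=9.98, Q1=6.66; dissipated=1.045
Op 4: CLOSE 4-1: Q_total=19.02, C_total=5.00, V=3.80; Q4=11.41, Q1=7.61; dissipated=0.376
Op 5: CLOSE 2-4: Q_total=21.39, C_total=6.00, V=3.57; Q2=10.70, Q4=10.70; dissipated=0.169
Total dissipated: 5.562 μJ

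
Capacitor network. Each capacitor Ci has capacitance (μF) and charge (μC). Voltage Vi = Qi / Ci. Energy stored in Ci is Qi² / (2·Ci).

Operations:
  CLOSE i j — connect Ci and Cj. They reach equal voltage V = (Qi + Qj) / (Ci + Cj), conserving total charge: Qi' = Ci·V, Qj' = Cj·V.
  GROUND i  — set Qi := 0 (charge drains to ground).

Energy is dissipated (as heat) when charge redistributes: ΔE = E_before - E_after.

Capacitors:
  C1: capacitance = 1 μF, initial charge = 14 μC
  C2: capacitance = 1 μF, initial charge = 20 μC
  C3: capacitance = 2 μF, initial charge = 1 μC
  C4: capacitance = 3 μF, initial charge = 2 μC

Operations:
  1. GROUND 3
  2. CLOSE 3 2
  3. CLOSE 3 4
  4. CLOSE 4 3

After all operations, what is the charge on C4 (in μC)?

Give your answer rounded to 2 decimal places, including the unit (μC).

Initial: C1(1μF, Q=14μC, V=14.00V), C2(1μF, Q=20μC, V=20.00V), C3(2μF, Q=1μC, V=0.50V), C4(3μF, Q=2μC, V=0.67V)
Op 1: GROUND 3: Q3=0; energy lost=0.250
Op 2: CLOSE 3-2: Q_total=20.00, C_total=3.00, V=6.67; Q3=13.33, Q2=6.67; dissipated=133.333
Op 3: CLOSE 3-4: Q_total=15.33, C_total=5.00, V=3.07; Q3=6.13, Q4=9.20; dissipated=21.600
Op 4: CLOSE 4-3: Q_total=15.33, C_total=5.00, V=3.07; Q4=9.20, Q3=6.13; dissipated=0.000
Final charges: Q1=14.00, Q2=6.67, Q3=6.13, Q4=9.20

Answer: 9.20 μC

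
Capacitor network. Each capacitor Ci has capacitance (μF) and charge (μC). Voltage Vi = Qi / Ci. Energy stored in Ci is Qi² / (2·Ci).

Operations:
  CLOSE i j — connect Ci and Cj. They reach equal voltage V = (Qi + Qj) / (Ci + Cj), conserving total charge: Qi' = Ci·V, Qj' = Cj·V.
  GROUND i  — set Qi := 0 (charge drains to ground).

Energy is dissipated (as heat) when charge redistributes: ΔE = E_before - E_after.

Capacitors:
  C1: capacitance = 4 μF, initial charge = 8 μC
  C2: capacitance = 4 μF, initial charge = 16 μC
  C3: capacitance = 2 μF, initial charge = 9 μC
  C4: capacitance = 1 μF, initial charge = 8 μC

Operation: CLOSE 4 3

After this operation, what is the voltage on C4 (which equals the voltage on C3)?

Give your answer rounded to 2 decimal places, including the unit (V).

Answer: 5.67 V

Derivation:
Initial: C1(4μF, Q=8μC, V=2.00V), C2(4μF, Q=16μC, V=4.00V), C3(2μF, Q=9μC, V=4.50V), C4(1μF, Q=8μC, V=8.00V)
Op 1: CLOSE 4-3: Q_total=17.00, C_total=3.00, V=5.67; Q4=5.67, Q3=11.33; dissipated=4.083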